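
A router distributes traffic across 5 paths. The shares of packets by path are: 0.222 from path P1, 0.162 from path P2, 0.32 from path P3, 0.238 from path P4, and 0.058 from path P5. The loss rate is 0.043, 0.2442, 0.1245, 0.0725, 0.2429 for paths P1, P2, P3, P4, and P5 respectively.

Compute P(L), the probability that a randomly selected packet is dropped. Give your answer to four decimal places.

0.1203

Summing over the partition,
P(L) = P(L|P1)·P(P1) + P(L|P2)·P(P2) + P(L|P3)·P(P3) + P(L|P4)·P(P4) + P(L|P5)·P(P5)
      = 0.043·0.222 + 0.2442·0.162 + 0.1245·0.32 + 0.0725·0.238 + 0.2429·0.058
      = 0.009546 + 0.0395604 + 0.03984 + 0.017255 + 0.0140882 = 0.1202896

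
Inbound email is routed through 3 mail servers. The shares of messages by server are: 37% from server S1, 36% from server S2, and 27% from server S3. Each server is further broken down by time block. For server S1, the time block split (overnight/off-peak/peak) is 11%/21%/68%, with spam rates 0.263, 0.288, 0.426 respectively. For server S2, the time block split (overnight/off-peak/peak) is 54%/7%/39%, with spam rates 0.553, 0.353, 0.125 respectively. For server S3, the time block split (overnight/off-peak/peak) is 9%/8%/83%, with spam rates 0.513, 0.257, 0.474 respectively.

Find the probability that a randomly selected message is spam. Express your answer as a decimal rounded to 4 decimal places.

P(S) ≈ 0.3985

P(S|S1) = 0.11·0.263 + 0.21·0.288 + 0.68·0.426 = 0.02893 + 0.06048 + 0.28968 = 0.37909
P(S|S2) = 0.54·0.553 + 0.07·0.353 + 0.39·0.125 = 0.29862 + 0.02471 + 0.04875 = 0.37208
P(S|S3) = 0.09·0.513 + 0.08·0.257 + 0.83·0.474 = 0.04617 + 0.02056 + 0.39342 = 0.46015
Then overall,
P(S) = 0.37·0.37909 + 0.36·0.37208 + 0.27·0.46015
      = 0.1402633 + 0.1339488 + 0.1242405 = 0.3984526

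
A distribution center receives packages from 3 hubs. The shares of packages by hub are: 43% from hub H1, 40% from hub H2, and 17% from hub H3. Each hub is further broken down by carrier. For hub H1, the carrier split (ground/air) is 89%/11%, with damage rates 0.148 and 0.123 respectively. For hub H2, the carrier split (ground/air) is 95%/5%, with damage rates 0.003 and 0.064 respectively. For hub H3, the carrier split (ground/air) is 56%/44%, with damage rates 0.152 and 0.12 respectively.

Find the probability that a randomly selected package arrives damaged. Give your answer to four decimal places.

P(D|H1) = 0.89·0.148 + 0.11·0.123 = 0.13172 + 0.01353 = 0.14525
P(D|H2) = 0.95·0.003 + 0.05·0.064 = 0.00285 + 0.0032 = 0.00605
P(D|H3) = 0.56·0.152 + 0.44·0.12 = 0.08512 + 0.0528 = 0.13792
Then overall,
P(D) = 0.43·0.14525 + 0.4·0.00605 + 0.17·0.13792
      = 0.0624575 + 0.00242 + 0.0234464 = 0.0883239

0.0883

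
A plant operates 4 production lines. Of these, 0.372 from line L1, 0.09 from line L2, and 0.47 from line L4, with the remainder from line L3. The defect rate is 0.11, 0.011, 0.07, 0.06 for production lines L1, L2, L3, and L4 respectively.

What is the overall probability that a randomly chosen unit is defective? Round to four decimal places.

0.0749

P(L3) = 1 − (0.372 + 0.09 + 0.47) = 0.068.
Summing over the partition,
P(D) = P(D|L1)·P(L1) + P(D|L2)·P(L2) + P(D|L3)·P(L3) + P(D|L4)·P(L4)
      = 0.11·0.372 + 0.011·0.09 + 0.07·0.068 + 0.06·0.47
      = 0.04092 + 0.00099 + 0.00476 + 0.0282 = 0.07487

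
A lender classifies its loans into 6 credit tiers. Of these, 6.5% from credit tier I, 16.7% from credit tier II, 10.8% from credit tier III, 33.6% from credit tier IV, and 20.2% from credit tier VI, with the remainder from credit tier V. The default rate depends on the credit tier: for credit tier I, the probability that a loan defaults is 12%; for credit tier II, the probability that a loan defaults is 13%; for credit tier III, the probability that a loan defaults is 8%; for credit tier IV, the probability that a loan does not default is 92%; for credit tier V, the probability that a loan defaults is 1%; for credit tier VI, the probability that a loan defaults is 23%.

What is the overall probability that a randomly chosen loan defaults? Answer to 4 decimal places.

0.1127

P(V) = 1 − (0.065 + 0.167 + 0.108 + 0.336 + 0.202) = 0.122.
P(D|IV) = 1 − 0.92 = 0.08.
P(D) = P(D|I)·P(I) + P(D|II)·P(II) + P(D|III)·P(III) + P(D|IV)·P(IV) + P(D|V)·P(V) + P(D|VI)·P(VI)
      = 0.12·0.065 + 0.13·0.167 + 0.08·0.108 + 0.08·0.336 + 0.01·0.122 + 0.23·0.202
      = 0.0078 + 0.02171 + 0.00864 + 0.02688 + 0.00122 + 0.04646 = 0.11271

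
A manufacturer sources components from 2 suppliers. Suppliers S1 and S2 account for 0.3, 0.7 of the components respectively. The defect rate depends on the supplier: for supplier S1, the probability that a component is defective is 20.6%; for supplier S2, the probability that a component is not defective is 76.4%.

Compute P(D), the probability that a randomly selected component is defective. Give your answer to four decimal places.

0.2270

P(D|S2) = 1 − 0.764 = 0.236.
Using total probability over the partition,
P(D) = P(D|S1)·P(S1) + P(D|S2)·P(S2)
      = 0.206·0.3 + 0.236·0.7
      = 0.0618 + 0.1652 = 0.227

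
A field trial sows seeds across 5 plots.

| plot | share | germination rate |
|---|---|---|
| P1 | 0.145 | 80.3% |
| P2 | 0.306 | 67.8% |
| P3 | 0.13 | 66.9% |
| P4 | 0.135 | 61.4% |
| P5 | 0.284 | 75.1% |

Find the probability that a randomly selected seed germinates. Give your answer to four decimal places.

P(G) ≈ 0.7070

Using total probability over the partition,
P(G) = P(G|P1)·P(P1) + P(G|P2)·P(P2) + P(G|P3)·P(P3) + P(G|P4)·P(P4) + P(G|P5)·P(P5)
      = 0.803·0.145 + 0.678·0.306 + 0.669·0.13 + 0.614·0.135 + 0.751·0.284
      = 0.116435 + 0.207468 + 0.08697 + 0.08289 + 0.213284 = 0.707047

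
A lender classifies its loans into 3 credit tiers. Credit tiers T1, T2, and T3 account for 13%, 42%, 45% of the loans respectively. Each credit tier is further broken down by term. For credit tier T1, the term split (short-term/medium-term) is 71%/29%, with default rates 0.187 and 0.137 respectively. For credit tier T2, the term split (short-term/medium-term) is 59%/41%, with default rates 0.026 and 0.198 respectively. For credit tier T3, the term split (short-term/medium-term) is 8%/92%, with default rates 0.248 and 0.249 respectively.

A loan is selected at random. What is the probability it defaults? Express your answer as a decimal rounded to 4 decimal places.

P(D|T1) = 0.71·0.187 + 0.29·0.137 = 0.13277 + 0.03973 = 0.1725
P(D|T2) = 0.59·0.026 + 0.41·0.198 = 0.01534 + 0.08118 = 0.09652
P(D|T3) = 0.08·0.248 + 0.92·0.249 = 0.01984 + 0.22908 = 0.24892
Then overall,
P(D) = 0.13·0.1725 + 0.42·0.09652 + 0.45·0.24892
      = 0.022425 + 0.0405384 + 0.112014 = 0.1749774

0.1750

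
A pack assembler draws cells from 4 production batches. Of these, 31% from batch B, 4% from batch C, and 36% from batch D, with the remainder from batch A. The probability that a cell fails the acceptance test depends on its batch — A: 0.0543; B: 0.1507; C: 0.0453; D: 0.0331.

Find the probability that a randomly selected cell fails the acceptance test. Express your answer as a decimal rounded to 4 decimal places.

P(A) = 1 − (0.31 + 0.04 + 0.36) = 0.29.
P(F) = P(F|A)·P(A) + P(F|B)·P(B) + P(F|C)·P(C) + P(F|D)·P(D)
      = 0.0543·0.29 + 0.1507·0.31 + 0.0453·0.04 + 0.0331·0.36
      = 0.015747 + 0.046717 + 0.001812 + 0.011916 = 0.076192

P(F) ≈ 0.0762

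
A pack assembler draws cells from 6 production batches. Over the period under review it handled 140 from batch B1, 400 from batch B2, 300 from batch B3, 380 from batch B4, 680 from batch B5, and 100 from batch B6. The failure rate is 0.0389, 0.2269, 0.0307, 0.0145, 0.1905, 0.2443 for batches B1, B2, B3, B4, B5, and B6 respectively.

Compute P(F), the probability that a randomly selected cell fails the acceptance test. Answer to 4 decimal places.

Total: 140 + 400 + 300 + 380 + 680 + 100 = 2000.
P(B1) = 140/2000 = 0.07. P(B2) = 400/2000 = 0.2. P(B3) = 300/2000 = 0.15. P(B4) = 380/2000 = 0.19. P(B5) = 680/2000 = 0.34. P(B6) = 100/2000 = 0.05.
Summing over the partition,
P(F) = P(F|B1)·P(B1) + P(F|B2)·P(B2) + P(F|B3)·P(B3) + P(F|B4)·P(B4) + P(F|B5)·P(B5) + P(F|B6)·P(B6)
      = 0.0389·0.07 + 0.2269·0.2 + 0.0307·0.15 + 0.0145·0.19 + 0.1905·0.34 + 0.2443·0.05
      = 0.002723 + 0.04538 + 0.004605 + 0.002755 + 0.06477 + 0.012215 = 0.132448

0.1324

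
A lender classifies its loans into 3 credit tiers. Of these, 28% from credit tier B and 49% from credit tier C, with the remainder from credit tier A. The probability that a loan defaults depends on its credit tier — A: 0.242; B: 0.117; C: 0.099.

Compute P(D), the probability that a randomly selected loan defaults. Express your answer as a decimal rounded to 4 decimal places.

P(A) = 1 − (0.28 + 0.49) = 0.23.
By the law of total probability,
P(D) = P(D|A)·P(A) + P(D|B)·P(B) + P(D|C)·P(C)
      = 0.242·0.23 + 0.117·0.28 + 0.099·0.49
      = 0.05566 + 0.03276 + 0.04851 = 0.13693

0.1369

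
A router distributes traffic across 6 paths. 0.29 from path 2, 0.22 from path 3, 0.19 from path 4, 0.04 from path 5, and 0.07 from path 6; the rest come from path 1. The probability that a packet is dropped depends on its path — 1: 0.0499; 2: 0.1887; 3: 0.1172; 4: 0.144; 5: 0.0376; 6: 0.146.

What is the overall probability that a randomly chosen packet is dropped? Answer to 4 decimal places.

P(L) ≈ 0.1291

P(1) = 1 − (0.29 + 0.22 + 0.19 + 0.04 + 0.07) = 0.19.
P(L) = P(L|1)·P(1) + P(L|2)·P(2) + P(L|3)·P(3) + P(L|4)·P(4) + P(L|5)·P(5) + P(L|6)·P(6)
      = 0.0499·0.19 + 0.1887·0.29 + 0.1172·0.22 + 0.144·0.19 + 0.0376·0.04 + 0.146·0.07
      = 0.009481 + 0.054723 + 0.025784 + 0.02736 + 0.001504 + 0.01022 = 0.129072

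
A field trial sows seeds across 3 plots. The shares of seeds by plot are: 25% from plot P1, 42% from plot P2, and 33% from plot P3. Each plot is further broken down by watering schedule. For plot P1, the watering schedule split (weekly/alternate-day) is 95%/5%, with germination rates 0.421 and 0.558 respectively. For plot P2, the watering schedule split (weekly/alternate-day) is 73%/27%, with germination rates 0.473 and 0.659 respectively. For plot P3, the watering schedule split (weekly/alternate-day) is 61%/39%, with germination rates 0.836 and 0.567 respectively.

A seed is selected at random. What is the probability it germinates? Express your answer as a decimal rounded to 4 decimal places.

P(G|P1) = 0.95·0.421 + 0.05·0.558 = 0.39995 + 0.0279 = 0.42785
P(G|P2) = 0.73·0.473 + 0.27·0.659 = 0.34529 + 0.17793 = 0.52322
P(G|P3) = 0.61·0.836 + 0.39·0.567 = 0.50996 + 0.22113 = 0.73109
Then overall,
P(G) = 0.25·0.42785 + 0.42·0.52322 + 0.33·0.73109
      = 0.1069625 + 0.2197524 + 0.2412597 = 0.5679746

0.5680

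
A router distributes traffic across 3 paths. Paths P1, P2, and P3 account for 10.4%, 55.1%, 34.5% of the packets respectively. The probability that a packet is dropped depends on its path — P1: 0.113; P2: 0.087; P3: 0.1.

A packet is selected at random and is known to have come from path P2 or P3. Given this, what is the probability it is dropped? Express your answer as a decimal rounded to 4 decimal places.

Let S = {P2, P3}.
P(S) = 0.551 + 0.345 = 0.896.
P(L ∩ S) = 0.087·0.551 + 0.1·0.345 = 0.047937 + 0.0345 = 0.082437.
P(L | S) = 0.082437 / 0.896 = 0.092006…

P(L|S) ≈ 0.0920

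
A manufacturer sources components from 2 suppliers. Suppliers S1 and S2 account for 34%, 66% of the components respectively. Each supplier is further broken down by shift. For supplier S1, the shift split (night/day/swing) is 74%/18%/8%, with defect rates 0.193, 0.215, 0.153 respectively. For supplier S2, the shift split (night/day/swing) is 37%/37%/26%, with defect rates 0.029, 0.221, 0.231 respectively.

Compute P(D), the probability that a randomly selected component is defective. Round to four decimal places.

P(D) ≈ 0.1666

P(D|S1) = 0.74·0.193 + 0.18·0.215 + 0.08·0.153 = 0.14282 + 0.0387 + 0.01224 = 0.19376
P(D|S2) = 0.37·0.029 + 0.37·0.221 + 0.26·0.231 = 0.01073 + 0.08177 + 0.06006 = 0.15256
Then overall,
P(D) = 0.34·0.19376 + 0.66·0.15256
      = 0.0658784 + 0.1006896 = 0.166568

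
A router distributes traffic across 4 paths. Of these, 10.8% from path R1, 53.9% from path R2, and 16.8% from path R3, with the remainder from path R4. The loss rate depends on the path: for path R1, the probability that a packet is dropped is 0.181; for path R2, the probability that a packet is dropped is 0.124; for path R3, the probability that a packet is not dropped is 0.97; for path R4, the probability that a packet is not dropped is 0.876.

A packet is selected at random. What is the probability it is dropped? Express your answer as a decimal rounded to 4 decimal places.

P(R4) = 1 − (0.108 + 0.539 + 0.168) = 0.185.
P(L|R3) = 1 − 0.97 = 0.03.
P(L|R4) = 1 − 0.876 = 0.124.
P(L) = P(L|R1)·P(R1) + P(L|R2)·P(R2) + P(L|R3)·P(R3) + P(L|R4)·P(R4)
      = 0.181·0.108 + 0.124·0.539 + 0.03·0.168 + 0.124·0.185
      = 0.019548 + 0.066836 + 0.00504 + 0.02294 = 0.114364

P(L) ≈ 0.1144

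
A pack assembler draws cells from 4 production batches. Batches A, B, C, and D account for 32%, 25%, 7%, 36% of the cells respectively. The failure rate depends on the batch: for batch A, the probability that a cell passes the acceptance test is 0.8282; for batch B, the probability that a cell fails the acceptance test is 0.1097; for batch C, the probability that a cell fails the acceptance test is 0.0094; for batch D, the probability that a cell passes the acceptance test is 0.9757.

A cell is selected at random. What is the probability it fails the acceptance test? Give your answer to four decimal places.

0.0918

P(F|A) = 1 − 0.8282 = 0.1718.
P(F|D) = 1 − 0.9757 = 0.0243.
Using total probability over the partition,
P(F) = P(F|A)·P(A) + P(F|B)·P(B) + P(F|C)·P(C) + P(F|D)·P(D)
      = 0.1718·0.32 + 0.1097·0.25 + 0.0094·0.07 + 0.0243·0.36
      = 0.054976 + 0.027425 + 0.000658 + 0.008748 = 0.091807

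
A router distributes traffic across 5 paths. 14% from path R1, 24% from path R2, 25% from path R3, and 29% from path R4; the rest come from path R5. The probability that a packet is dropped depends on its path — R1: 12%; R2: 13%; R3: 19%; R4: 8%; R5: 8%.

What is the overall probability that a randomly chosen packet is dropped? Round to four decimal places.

P(L) ≈ 0.1251

P(R5) = 1 − (0.14 + 0.24 + 0.25 + 0.29) = 0.08.
P(L) = P(L|R1)·P(R1) + P(L|R2)·P(R2) + P(L|R3)·P(R3) + P(L|R4)·P(R4) + P(L|R5)·P(R5)
      = 0.12·0.14 + 0.13·0.24 + 0.19·0.25 + 0.08·0.29 + 0.08·0.08
      = 0.0168 + 0.0312 + 0.0475 + 0.0232 + 0.0064 = 0.1251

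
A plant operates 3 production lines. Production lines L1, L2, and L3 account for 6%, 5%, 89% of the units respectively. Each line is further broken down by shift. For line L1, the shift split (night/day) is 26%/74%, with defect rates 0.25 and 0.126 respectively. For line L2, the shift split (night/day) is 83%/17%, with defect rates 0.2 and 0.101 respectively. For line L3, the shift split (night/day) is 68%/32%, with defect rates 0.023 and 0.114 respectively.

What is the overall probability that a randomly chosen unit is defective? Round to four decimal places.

P(D) ≈ 0.0650

P(D|L1) = 0.26·0.25 + 0.74·0.126 = 0.065 + 0.09324 = 0.15824
P(D|L2) = 0.83·0.2 + 0.17·0.101 = 0.166 + 0.01717 = 0.18317
P(D|L3) = 0.68·0.023 + 0.32·0.114 = 0.01564 + 0.03648 = 0.05212
Then overall,
P(D) = 0.06·0.15824 + 0.05·0.18317 + 0.89·0.05212
      = 0.0094944 + 0.0091585 + 0.0463868 = 0.0650397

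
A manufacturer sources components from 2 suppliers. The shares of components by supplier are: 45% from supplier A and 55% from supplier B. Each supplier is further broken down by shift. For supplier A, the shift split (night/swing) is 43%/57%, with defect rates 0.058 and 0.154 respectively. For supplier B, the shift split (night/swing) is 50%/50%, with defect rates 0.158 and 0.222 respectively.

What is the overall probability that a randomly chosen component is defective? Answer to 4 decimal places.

P(D|A) = 0.43·0.058 + 0.57·0.154 = 0.02494 + 0.08778 = 0.11272
P(D|B) = 0.5·0.158 + 0.5·0.222 = 0.079 + 0.111 = 0.19
Then overall,
P(D) = 0.45·0.11272 + 0.55·0.19
      = 0.050724 + 0.1045 = 0.155224

0.1552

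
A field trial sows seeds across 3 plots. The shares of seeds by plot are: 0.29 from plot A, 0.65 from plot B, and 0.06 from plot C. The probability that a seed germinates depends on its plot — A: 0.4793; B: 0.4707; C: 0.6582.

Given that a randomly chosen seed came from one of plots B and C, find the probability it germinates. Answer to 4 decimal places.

0.4865

Let S = {B, C}.
P(S) = 0.65 + 0.06 = 0.71.
P(G ∩ S) = 0.4707·0.65 + 0.6582·0.06 = 0.305955 + 0.039492 = 0.345447.
P(G | S) = 0.345447 / 0.71 = 0.486545…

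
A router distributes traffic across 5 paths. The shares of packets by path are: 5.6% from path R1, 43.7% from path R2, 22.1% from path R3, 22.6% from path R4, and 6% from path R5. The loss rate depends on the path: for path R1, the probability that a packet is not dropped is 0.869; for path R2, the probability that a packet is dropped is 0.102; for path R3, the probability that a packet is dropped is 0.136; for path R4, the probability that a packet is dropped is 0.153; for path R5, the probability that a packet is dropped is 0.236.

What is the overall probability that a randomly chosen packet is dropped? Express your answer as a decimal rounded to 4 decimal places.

P(L|R1) = 1 − 0.869 = 0.131.
P(L) = P(L|R1)·P(R1) + P(L|R2)·P(R2) + P(L|R3)·P(R3) + P(L|R4)·P(R4) + P(L|R5)·P(R5)
      = 0.131·0.056 + 0.102·0.437 + 0.136·0.221 + 0.153·0.226 + 0.236·0.06
      = 0.007336 + 0.044574 + 0.030056 + 0.034578 + 0.01416 = 0.130704

P(L) ≈ 0.1307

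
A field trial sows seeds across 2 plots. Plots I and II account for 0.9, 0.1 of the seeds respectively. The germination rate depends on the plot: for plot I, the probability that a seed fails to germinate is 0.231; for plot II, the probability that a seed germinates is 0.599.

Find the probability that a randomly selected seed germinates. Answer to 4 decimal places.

P(G) ≈ 0.7520

P(G|I) = 1 − 0.231 = 0.769.
By the law of total probability,
P(G) = P(G|I)·P(I) + P(G|II)·P(II)
      = 0.769·0.9 + 0.599·0.1
      = 0.6921 + 0.0599 = 0.752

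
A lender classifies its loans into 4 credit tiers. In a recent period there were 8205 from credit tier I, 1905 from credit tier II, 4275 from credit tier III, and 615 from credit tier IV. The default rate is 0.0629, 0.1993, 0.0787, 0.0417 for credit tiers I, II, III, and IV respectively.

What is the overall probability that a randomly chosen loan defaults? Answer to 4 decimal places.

Total: 8205 + 1905 + 4275 + 615 = 15000.
P(I) = 8205/15000 = 0.547. P(II) = 1905/15000 = 0.127. P(III) = 4275/15000 = 0.285. P(IV) = 615/15000 = 0.041.
P(D) = P(D|I)·P(I) + P(D|II)·P(II) + P(D|III)·P(III) + P(D|IV)·P(IV)
      = 0.0629·0.547 + 0.1993·0.127 + 0.0787·0.285 + 0.0417·0.041
      = 0.0344063 + 0.0253111 + 0.0224295 + 0.0017097 = 0.0838566

0.0839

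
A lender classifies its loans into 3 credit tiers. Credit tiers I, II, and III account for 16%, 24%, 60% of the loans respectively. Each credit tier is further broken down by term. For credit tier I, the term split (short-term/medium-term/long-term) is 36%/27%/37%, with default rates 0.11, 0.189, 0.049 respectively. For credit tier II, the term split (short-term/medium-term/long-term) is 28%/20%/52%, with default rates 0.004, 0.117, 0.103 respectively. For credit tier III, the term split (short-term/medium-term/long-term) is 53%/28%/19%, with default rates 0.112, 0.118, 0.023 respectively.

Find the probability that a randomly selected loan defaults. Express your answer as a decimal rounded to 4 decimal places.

P(D|I) = 0.36·0.11 + 0.27·0.189 + 0.37·0.049 = 0.0396 + 0.05103 + 0.01813 = 0.10876
P(D|II) = 0.28·0.004 + 0.2·0.117 + 0.52·0.103 = 0.00112 + 0.0234 + 0.05356 = 0.07808
P(D|III) = 0.53·0.112 + 0.28·0.118 + 0.19·0.023 = 0.05936 + 0.03304 + 0.00437 = 0.09677
Then overall,
P(D) = 0.16·0.10876 + 0.24·0.07808 + 0.6·0.09677
      = 0.0174016 + 0.0187392 + 0.058062 = 0.0942028

P(D) ≈ 0.0942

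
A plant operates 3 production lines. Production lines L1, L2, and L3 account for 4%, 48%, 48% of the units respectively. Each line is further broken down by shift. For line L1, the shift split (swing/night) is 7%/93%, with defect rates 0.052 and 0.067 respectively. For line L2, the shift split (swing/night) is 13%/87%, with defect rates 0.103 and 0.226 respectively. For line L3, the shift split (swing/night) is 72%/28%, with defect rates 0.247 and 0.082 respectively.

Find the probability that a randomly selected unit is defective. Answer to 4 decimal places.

P(D|L1) = 0.07·0.052 + 0.93·0.067 = 0.00364 + 0.06231 = 0.06595
P(D|L2) = 0.13·0.103 + 0.87·0.226 = 0.01339 + 0.19662 = 0.21001
P(D|L3) = 0.72·0.247 + 0.28·0.082 = 0.17784 + 0.02296 = 0.2008
Then overall,
P(D) = 0.04·0.06595 + 0.48·0.21001 + 0.48·0.2008
      = 0.002638 + 0.1008048 + 0.096384 = 0.1998268

0.1998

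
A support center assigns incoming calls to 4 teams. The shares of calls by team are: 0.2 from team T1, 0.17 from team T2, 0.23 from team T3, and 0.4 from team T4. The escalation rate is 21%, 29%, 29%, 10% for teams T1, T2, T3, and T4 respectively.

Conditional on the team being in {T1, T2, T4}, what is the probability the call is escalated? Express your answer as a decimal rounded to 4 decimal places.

Let S = {T1, T2, T4}.
P(S) = 0.2 + 0.17 + 0.4 = 0.77.
P(E ∩ S) = 0.21·0.2 + 0.29·0.17 + 0.1·0.4 = 0.042 + 0.0493 + 0.04 = 0.1313.
P(E | S) = 0.1313 / 0.77 = 0.170519…

P(E|S) ≈ 0.1705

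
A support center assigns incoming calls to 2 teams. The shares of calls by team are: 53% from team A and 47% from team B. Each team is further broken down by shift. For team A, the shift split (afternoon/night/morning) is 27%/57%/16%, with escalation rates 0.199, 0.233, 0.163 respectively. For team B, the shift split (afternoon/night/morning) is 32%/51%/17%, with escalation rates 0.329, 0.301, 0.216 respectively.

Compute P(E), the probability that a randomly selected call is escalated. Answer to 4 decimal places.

P(E|A) = 0.27·0.199 + 0.57·0.233 + 0.16·0.163 = 0.05373 + 0.13281 + 0.02608 = 0.21262
P(E|B) = 0.32·0.329 + 0.51·0.301 + 0.17·0.216 = 0.10528 + 0.15351 + 0.03672 = 0.29551
Then overall,
P(E) = 0.53·0.21262 + 0.47·0.29551
      = 0.1126886 + 0.1388897 = 0.2515783

0.2516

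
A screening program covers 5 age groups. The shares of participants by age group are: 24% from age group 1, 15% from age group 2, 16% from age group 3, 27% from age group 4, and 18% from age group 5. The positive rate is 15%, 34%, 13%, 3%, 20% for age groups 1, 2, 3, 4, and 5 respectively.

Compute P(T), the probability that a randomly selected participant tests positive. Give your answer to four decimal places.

Using total probability over the partition,
P(T) = P(T|1)·P(1) + P(T|2)·P(2) + P(T|3)·P(3) + P(T|4)·P(4) + P(T|5)·P(5)
      = 0.15·0.24 + 0.34·0.15 + 0.13·0.16 + 0.03·0.27 + 0.2·0.18
      = 0.036 + 0.051 + 0.0208 + 0.0081 + 0.036 = 0.1519

P(T) ≈ 0.1519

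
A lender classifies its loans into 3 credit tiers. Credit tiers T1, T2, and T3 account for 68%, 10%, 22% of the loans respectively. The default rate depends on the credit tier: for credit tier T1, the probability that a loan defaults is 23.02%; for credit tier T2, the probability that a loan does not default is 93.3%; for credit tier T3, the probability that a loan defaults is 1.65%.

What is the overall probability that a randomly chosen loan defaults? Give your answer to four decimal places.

P(D) ≈ 0.1669

P(D|T2) = 1 − 0.933 = 0.067.
Summing over the partition,
P(D) = P(D|T1)·P(T1) + P(D|T2)·P(T2) + P(D|T3)·P(T3)
      = 0.2302·0.68 + 0.067·0.1 + 0.0165·0.22
      = 0.156536 + 0.0067 + 0.00363 = 0.166866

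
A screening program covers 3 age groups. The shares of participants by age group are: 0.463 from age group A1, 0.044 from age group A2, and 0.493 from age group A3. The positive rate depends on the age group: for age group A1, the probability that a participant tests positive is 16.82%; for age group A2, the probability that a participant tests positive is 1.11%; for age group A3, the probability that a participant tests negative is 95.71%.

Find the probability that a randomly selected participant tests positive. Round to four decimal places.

0.0995

P(T|A3) = 1 − 0.9571 = 0.0429.
By the law of total probability,
P(T) = P(T|A1)·P(A1) + P(T|A2)·P(A2) + P(T|A3)·P(A3)
      = 0.1682·0.463 + 0.0111·0.044 + 0.0429·0.493
      = 0.0778766 + 0.0004884 + 0.0211497 = 0.0995147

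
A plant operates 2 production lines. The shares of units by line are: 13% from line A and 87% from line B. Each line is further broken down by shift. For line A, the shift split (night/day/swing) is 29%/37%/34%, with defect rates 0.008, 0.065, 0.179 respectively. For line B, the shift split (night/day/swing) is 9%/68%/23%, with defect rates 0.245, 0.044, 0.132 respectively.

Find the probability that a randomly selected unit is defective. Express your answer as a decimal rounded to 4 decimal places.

P(D) ≈ 0.0830

P(D|A) = 0.29·0.008 + 0.37·0.065 + 0.34·0.179 = 0.00232 + 0.02405 + 0.06086 = 0.08723
P(D|B) = 0.09·0.245 + 0.68·0.044 + 0.23·0.132 = 0.02205 + 0.02992 + 0.03036 = 0.08233
Then overall,
P(D) = 0.13·0.08723 + 0.87·0.08233
      = 0.0113399 + 0.0716271 = 0.082967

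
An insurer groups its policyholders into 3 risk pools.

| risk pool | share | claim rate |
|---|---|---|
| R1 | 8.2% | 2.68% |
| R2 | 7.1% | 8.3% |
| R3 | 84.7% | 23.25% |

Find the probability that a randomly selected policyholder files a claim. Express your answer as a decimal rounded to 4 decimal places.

P(C) = P(C|R1)·P(R1) + P(C|R2)·P(R2) + P(C|R3)·P(R3)
      = 0.0268·0.082 + 0.083·0.071 + 0.2325·0.847
      = 0.0021976 + 0.005893 + 0.1969275 = 0.2050181

P(C) ≈ 0.2050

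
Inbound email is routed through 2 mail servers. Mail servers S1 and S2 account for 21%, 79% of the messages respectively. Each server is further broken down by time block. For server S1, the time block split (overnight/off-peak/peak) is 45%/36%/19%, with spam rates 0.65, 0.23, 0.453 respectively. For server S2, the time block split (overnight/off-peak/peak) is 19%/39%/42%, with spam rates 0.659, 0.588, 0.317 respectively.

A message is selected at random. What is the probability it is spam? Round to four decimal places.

P(S|S1) = 0.45·0.65 + 0.36·0.23 + 0.19·0.453 = 0.2925 + 0.0828 + 0.08607 = 0.46137
P(S|S2) = 0.19·0.659 + 0.39·0.588 + 0.42·0.317 = 0.12521 + 0.22932 + 0.13314 = 0.48767
By total probability over the outer partition,
P(S) = 0.21·0.46137 + 0.79·0.48767
      = 0.0968877 + 0.3852593 = 0.482147

0.4821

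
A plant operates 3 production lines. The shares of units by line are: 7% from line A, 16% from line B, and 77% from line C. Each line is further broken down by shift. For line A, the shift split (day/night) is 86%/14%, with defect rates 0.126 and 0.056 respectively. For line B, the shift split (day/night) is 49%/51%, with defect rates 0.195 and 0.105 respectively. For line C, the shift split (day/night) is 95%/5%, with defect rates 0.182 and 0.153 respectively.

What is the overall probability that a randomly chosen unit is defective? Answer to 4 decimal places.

P(D|A) = 0.86·0.126 + 0.14·0.056 = 0.10836 + 0.00784 = 0.1162
P(D|B) = 0.49·0.195 + 0.51·0.105 = 0.09555 + 0.05355 = 0.1491
P(D|C) = 0.95·0.182 + 0.05·0.153 = 0.1729 + 0.00765 = 0.18055
By total probability over the outer partition,
P(D) = 0.07·0.1162 + 0.16·0.1491 + 0.77·0.18055
      = 0.008134 + 0.023856 + 0.1390235 = 0.1710135

P(D) ≈ 0.1710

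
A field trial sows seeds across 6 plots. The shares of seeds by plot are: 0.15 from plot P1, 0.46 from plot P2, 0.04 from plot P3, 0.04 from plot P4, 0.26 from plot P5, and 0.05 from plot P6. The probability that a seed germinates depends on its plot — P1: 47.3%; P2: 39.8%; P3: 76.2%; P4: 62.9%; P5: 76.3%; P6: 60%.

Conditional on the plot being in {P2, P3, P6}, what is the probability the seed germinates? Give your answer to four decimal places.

0.4428

Let S = {P2, P3, P6}.
P(S) = 0.46 + 0.04 + 0.05 = 0.55.
P(G ∩ S) = 0.398·0.46 + 0.762·0.04 + 0.6·0.05 = 0.18308 + 0.03048 + 0.03 = 0.24356.
P(G | S) = 0.24356 / 0.55 = 0.442836…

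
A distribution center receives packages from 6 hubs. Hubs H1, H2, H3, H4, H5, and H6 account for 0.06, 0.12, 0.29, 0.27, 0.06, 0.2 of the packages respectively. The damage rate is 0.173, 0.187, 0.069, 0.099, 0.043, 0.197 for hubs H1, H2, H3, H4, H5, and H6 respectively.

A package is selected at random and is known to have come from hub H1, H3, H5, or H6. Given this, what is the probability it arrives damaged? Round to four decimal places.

Let S = {H1, H3, H5, H6}.
P(S) = 0.06 + 0.29 + 0.06 + 0.2 = 0.61.
P(D ∩ S) = 0.173·0.06 + 0.069·0.29 + 0.043·0.06 + 0.197·0.2 = 0.01038 + 0.02001 + 0.00258 + 0.0394 = 0.07237.
P(D | S) = 0.07237 / 0.61 = 0.118639…

0.1186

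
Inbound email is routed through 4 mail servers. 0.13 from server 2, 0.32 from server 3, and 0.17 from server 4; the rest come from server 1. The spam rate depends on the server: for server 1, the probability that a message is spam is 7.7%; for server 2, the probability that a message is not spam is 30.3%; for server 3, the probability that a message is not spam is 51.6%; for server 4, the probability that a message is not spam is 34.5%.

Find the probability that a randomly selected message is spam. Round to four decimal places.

P(1) = 1 − (0.13 + 0.32 + 0.17) = 0.38.
P(S|2) = 1 − 0.303 = 0.697.
P(S|3) = 1 − 0.516 = 0.484.
P(S|4) = 1 − 0.345 = 0.655.
P(S) = P(S|1)·P(1) + P(S|2)·P(2) + P(S|3)·P(3) + P(S|4)·P(4)
      = 0.077·0.38 + 0.697·0.13 + 0.484·0.32 + 0.655·0.17
      = 0.02926 + 0.09061 + 0.15488 + 0.11135 = 0.3861

P(S) ≈ 0.3861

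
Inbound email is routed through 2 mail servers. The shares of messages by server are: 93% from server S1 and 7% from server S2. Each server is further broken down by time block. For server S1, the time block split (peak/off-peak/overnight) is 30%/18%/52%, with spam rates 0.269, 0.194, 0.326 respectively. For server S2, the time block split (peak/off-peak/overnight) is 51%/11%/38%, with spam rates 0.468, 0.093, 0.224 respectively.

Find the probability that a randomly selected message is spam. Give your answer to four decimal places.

P(S|S1) = 0.3·0.269 + 0.18·0.194 + 0.52·0.326 = 0.0807 + 0.03492 + 0.16952 = 0.28514
P(S|S2) = 0.51·0.468 + 0.11·0.093 + 0.38·0.224 = 0.23868 + 0.01023 + 0.08512 = 0.33403
Then overall,
P(S) = 0.93·0.28514 + 0.07·0.33403
      = 0.2651802 + 0.0233821 = 0.2885623

P(S) ≈ 0.2886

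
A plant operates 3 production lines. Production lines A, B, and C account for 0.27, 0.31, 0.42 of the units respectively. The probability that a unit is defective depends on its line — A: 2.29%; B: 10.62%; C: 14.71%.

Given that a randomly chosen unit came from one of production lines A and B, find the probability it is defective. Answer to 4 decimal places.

Let S = {A, B}.
P(S) = 0.27 + 0.31 = 0.58.
P(D ∩ S) = 0.0229·0.27 + 0.1062·0.31 = 0.006183 + 0.032922 = 0.039105.
P(D | S) = 0.039105 / 0.58 = 0.067422…

0.0674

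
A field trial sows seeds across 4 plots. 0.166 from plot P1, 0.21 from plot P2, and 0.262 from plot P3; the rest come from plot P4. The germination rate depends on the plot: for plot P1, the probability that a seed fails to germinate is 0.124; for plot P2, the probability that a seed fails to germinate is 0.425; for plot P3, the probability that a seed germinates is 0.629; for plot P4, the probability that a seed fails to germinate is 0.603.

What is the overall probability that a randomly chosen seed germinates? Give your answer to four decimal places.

0.5747

P(P4) = 1 − (0.166 + 0.21 + 0.262) = 0.362.
P(G|P1) = 1 − 0.124 = 0.876.
P(G|P2) = 1 − 0.425 = 0.575.
P(G|P4) = 1 − 0.603 = 0.397.
Using total probability over the partition,
P(G) = P(G|P1)·P(P1) + P(G|P2)·P(P2) + P(G|P3)·P(P3) + P(G|P4)·P(P4)
      = 0.876·0.166 + 0.575·0.21 + 0.629·0.262 + 0.397·0.362
      = 0.145416 + 0.12075 + 0.164798 + 0.143714 = 0.574678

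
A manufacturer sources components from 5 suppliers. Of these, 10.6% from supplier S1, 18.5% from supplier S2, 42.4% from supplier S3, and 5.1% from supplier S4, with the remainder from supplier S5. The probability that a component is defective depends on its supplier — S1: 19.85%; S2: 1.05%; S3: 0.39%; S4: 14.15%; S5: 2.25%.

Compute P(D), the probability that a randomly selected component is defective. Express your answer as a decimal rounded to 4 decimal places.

0.0371

P(S5) = 1 − (0.106 + 0.185 + 0.424 + 0.051) = 0.234.
Summing over the partition,
P(D) = P(D|S1)·P(S1) + P(D|S2)·P(S2) + P(D|S3)·P(S3) + P(D|S4)·P(S4) + P(D|S5)·P(S5)
      = 0.1985·0.106 + 0.0105·0.185 + 0.0039·0.424 + 0.1415·0.051 + 0.0225·0.234
      = 0.021041 + 0.0019425 + 0.0016536 + 0.0072165 + 0.005265 = 0.0371186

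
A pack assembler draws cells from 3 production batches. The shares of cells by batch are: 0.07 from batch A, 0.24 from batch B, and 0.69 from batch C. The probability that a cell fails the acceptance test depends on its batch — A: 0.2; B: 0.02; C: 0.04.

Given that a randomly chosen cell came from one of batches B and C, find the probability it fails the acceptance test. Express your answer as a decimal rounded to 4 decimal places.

Let S = {B, C}.
P(S) = 0.24 + 0.69 = 0.93.
P(F ∩ S) = 0.02·0.24 + 0.04·0.69 = 0.0048 + 0.0276 = 0.0324.
P(F | S) = 0.0324 / 0.93 = 0.034839…

P(F|S) ≈ 0.0348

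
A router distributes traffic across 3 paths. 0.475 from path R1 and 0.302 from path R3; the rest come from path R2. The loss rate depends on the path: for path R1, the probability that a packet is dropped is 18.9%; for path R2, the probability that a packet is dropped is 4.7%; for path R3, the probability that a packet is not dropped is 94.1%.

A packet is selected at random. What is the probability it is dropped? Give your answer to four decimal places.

P(R2) = 1 − (0.475 + 0.302) = 0.223.
P(L|R3) = 1 − 0.941 = 0.059.
P(L) = P(L|R1)·P(R1) + P(L|R2)·P(R2) + P(L|R3)·P(R3)
      = 0.189·0.475 + 0.047·0.223 + 0.059·0.302
      = 0.089775 + 0.010481 + 0.017818 = 0.118074

P(L) ≈ 0.1181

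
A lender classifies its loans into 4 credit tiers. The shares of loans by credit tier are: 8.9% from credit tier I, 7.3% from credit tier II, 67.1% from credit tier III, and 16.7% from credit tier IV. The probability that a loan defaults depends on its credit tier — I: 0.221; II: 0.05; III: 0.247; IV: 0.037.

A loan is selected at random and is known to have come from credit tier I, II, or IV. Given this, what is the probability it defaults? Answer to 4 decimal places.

P(D|S) ≈ 0.0897

Let S = {I, II, IV}.
P(S) = 0.089 + 0.073 + 0.167 = 0.329.
P(D ∩ S) = 0.221·0.089 + 0.05·0.073 + 0.037·0.167 = 0.019669 + 0.00365 + 0.006179 = 0.029498.
P(D | S) = 0.029498 / 0.329 = 0.089660…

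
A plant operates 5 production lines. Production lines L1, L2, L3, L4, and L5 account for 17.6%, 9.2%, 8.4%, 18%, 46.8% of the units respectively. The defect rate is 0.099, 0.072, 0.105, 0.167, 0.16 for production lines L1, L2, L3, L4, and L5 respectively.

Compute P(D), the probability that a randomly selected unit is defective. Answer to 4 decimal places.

0.1378

Using total probability over the partition,
P(D) = P(D|L1)·P(L1) + P(D|L2)·P(L2) + P(D|L3)·P(L3) + P(D|L4)·P(L4) + P(D|L5)·P(L5)
      = 0.099·0.176 + 0.072·0.092 + 0.105·0.084 + 0.167·0.18 + 0.16·0.468
      = 0.017424 + 0.006624 + 0.00882 + 0.03006 + 0.07488 = 0.137808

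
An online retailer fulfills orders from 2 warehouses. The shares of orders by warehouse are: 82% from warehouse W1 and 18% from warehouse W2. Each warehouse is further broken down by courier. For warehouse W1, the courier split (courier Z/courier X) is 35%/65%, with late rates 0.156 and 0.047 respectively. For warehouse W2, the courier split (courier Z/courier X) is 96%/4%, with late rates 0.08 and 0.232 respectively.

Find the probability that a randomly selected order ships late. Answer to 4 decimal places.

0.0853

P(L|W1) = 0.35·0.156 + 0.65·0.047 = 0.0546 + 0.03055 = 0.08515
P(L|W2) = 0.96·0.08 + 0.04·0.232 = 0.0768 + 0.00928 = 0.08608
By total probability over the outer partition,
P(L) = 0.82·0.08515 + 0.18·0.08608
      = 0.069823 + 0.0154944 = 0.0853174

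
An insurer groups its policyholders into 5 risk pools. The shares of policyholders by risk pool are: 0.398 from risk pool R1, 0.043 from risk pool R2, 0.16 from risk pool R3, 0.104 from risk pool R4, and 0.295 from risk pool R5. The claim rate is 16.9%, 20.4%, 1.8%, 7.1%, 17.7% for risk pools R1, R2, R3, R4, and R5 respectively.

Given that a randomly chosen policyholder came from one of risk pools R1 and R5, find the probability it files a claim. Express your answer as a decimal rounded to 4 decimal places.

Let S = {R1, R5}.
P(S) = 0.398 + 0.295 = 0.693.
P(C ∩ S) = 0.169·0.398 + 0.177·0.295 = 0.067262 + 0.052215 = 0.119477.
P(C | S) = 0.119477 / 0.693 = 0.172405…

0.1724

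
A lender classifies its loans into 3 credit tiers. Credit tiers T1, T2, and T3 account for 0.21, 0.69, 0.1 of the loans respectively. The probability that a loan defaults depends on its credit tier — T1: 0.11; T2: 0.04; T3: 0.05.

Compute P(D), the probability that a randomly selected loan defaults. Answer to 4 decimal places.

P(D) ≈ 0.0557

P(D) = P(D|T1)·P(T1) + P(D|T2)·P(T2) + P(D|T3)·P(T3)
      = 0.11·0.21 + 0.04·0.69 + 0.05·0.1
      = 0.0231 + 0.0276 + 0.005 = 0.0557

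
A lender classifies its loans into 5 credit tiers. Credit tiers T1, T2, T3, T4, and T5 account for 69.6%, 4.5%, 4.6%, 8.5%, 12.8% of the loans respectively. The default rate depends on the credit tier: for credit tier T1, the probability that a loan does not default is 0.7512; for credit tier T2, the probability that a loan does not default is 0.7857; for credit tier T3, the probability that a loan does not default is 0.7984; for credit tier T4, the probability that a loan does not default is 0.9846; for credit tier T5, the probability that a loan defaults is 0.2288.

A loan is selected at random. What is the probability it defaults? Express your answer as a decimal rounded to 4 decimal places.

P(D) ≈ 0.2227

P(D|T1) = 1 − 0.7512 = 0.2488.
P(D|T2) = 1 − 0.7857 = 0.2143.
P(D|T3) = 1 − 0.7984 = 0.2016.
P(D|T4) = 1 − 0.9846 = 0.0154.
Summing over the partition,
P(D) = P(D|T1)·P(T1) + P(D|T2)·P(T2) + P(D|T3)·P(T3) + P(D|T4)·P(T4) + P(D|T5)·P(T5)
      = 0.2488·0.696 + 0.2143·0.045 + 0.2016·0.046 + 0.0154·0.085 + 0.2288·0.128
      = 0.1731648 + 0.0096435 + 0.0092736 + 0.001309 + 0.0292864 = 0.2226773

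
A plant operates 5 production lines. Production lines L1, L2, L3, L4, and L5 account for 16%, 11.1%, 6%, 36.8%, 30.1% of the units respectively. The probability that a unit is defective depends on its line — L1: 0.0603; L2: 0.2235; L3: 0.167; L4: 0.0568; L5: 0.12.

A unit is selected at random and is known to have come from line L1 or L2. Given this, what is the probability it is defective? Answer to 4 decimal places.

P(D|S) ≈ 0.1271

Let S = {L1, L2}.
P(S) = 0.16 + 0.111 = 0.271.
P(D ∩ S) = 0.0603·0.16 + 0.2235·0.111 = 0.009648 + 0.0248085 = 0.0344565.
P(D | S) = 0.0344565 / 0.271 = 0.127146…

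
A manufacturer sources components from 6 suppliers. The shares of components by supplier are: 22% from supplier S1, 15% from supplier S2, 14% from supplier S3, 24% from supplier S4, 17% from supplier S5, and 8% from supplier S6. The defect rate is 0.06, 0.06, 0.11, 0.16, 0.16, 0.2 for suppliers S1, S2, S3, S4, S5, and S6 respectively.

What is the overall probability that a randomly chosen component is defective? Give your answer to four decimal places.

0.1192

By the law of total probability,
P(D) = P(D|S1)·P(S1) + P(D|S2)·P(S2) + P(D|S3)·P(S3) + P(D|S4)·P(S4) + P(D|S5)·P(S5) + P(D|S6)·P(S6)
      = 0.06·0.22 + 0.06·0.15 + 0.11·0.14 + 0.16·0.24 + 0.16·0.17 + 0.2·0.08
      = 0.0132 + 0.009 + 0.0154 + 0.0384 + 0.0272 + 0.016 = 0.1192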